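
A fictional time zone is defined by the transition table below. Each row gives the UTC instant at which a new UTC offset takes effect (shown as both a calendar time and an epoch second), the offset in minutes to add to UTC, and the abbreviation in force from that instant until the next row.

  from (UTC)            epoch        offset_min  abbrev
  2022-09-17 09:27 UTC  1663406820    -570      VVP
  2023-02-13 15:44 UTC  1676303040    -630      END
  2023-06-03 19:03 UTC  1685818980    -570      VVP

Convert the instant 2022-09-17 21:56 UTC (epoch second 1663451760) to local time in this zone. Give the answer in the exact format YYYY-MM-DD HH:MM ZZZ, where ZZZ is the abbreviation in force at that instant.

2022-09-17 12:26 VVP

Query: 2022-09-17 21:56 UTC
Rule 1/3 (VVP, -09:30): 2022-09-17 09:27 UTC ≤ query < 2023-02-13 15:44 UTC
21·60 + 56 - 570 = 746 min
746 = 0·1440 + 746; 746 = 12·60 + 26 → 12:26, same day
→ 2022-09-17 12:26 VVP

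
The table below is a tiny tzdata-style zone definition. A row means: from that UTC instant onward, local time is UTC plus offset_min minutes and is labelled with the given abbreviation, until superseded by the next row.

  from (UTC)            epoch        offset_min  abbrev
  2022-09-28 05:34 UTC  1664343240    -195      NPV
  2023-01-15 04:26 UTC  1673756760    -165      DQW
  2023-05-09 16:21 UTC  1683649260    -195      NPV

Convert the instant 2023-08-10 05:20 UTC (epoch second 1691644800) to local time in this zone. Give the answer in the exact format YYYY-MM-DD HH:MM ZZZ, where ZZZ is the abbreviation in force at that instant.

Query: 2023-08-10 05:20 UTC
Rule 3/3 (NPV, -03:15): 2023-05-09 16:21 UTC ≤ query < +∞
5·60 + 20 - 195 = 125 min
125 = 0·1440 + 125; 125 = 2·60 + 5 → 02:05, same day
→ 2023-08-10 02:05 NPV

2023-08-10 02:05 NPV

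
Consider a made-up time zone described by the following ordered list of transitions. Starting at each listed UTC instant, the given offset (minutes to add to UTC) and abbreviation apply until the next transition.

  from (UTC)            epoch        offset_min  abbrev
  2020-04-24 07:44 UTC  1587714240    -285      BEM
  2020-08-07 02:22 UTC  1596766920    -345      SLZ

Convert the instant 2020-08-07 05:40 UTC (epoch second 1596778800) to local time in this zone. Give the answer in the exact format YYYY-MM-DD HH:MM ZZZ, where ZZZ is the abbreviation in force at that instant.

2020-08-06 23:55 SLZ

Query: 2020-08-07 05:40 UTC
Rule 2/2 (SLZ, -05:45): 2020-08-07 02:22 UTC ≤ query < +∞
5·60 + 40 - 345 = -5 min
-5 = -1·1440 + 1435; 1435 = 23·60 + 55 → 23:55, 2020-08-07 - 1 day = 2020-08-06
→ 2020-08-06 23:55 SLZ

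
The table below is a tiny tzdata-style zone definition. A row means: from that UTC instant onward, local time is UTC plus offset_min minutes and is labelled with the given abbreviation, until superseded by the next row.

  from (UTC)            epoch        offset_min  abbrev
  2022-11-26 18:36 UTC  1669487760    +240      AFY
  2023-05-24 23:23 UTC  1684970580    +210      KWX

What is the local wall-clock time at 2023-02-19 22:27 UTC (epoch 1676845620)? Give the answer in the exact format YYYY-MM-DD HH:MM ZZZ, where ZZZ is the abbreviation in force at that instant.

Query: 2023-02-19 22:27 UTC
Rule 1/2 (AFY, +04:00): 2022-11-26 18:36 UTC ≤ query < 2023-05-24 23:23 UTC
22·60 + 27 + 240 = 1587 min
1587 = 1·1440 + 147; 147 = 2·60 + 27 → 02:27, 2023-02-19 + 1 day = 2023-02-20
→ 2023-02-20 02:27 AFY

2023-02-20 02:27 AFY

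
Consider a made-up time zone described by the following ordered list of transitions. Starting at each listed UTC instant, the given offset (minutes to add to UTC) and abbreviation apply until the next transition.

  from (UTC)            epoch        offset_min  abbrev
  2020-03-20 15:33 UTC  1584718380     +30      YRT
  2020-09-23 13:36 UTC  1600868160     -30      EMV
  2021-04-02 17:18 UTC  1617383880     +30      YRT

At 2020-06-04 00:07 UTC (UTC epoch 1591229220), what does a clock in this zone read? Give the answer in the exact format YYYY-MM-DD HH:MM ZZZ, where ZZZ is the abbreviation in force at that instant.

2020-06-04 00:37 YRT

Query: 2020-06-04 00:07 UTC
Rule 1/3 (YRT, +00:30): 2020-03-20 15:33 UTC ≤ query < 2020-09-23 13:36 UTC
0·60 + 7 + 30 = 37 min
37 = 0·1440 + 37; 37 = 0·60 + 37 → 00:37, same day
→ 2020-06-04 00:37 YRT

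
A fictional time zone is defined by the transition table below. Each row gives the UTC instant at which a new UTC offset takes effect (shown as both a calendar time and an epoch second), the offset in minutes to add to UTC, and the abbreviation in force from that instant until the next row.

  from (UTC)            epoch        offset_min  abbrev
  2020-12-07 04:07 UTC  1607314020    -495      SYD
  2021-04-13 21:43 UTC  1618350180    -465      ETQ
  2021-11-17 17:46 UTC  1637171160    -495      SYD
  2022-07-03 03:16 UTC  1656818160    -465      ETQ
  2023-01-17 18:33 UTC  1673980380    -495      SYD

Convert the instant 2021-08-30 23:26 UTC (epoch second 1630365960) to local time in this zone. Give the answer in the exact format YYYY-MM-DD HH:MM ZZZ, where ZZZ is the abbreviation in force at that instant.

2021-08-30 15:41 ETQ

Query: 2021-08-30 23:26 UTC
Rule 2/5 (ETQ, -07:45): 2021-04-13 21:43 UTC ≤ query < 2021-11-17 17:46 UTC
23·60 + 26 - 465 = 941 min
941 = 0·1440 + 941; 941 = 15·60 + 41 → 15:41, same day
→ 2021-08-30 15:41 ETQ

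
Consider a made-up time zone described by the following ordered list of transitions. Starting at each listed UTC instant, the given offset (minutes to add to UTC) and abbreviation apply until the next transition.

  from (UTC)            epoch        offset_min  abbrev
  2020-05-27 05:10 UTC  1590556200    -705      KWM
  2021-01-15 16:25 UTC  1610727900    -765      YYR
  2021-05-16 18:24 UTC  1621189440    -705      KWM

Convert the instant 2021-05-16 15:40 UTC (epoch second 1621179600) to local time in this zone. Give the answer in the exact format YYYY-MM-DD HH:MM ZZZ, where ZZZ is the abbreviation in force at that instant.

Query: 2021-05-16 15:40 UTC
Rule 2/3 (YYR, -12:45): 2021-01-15 16:25 UTC ≤ query < 2021-05-16 18:24 UTC
15·60 + 40 - 765 = 175 min
175 = 0·1440 + 175; 175 = 2·60 + 55 → 02:55, same day
→ 2021-05-16 02:55 YYR

2021-05-16 02:55 YYR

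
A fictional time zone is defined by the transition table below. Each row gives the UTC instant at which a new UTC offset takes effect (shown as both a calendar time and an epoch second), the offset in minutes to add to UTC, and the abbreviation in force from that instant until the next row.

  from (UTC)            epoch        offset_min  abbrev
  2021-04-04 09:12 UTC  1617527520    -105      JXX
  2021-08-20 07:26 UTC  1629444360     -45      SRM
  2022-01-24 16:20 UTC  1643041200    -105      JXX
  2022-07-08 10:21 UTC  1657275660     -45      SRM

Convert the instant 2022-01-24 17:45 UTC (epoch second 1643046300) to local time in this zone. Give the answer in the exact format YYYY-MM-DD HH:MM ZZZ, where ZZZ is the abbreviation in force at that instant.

2022-01-24 16:00 JXX

Query: 2022-01-24 17:45 UTC
Rule 3/4 (JXX, -01:45): 2022-01-24 16:20 UTC ≤ query < 2022-07-08 10:21 UTC
17·60 + 45 - 105 = 960 min
960 = 0·1440 + 960; 960 = 16·60 + 0 → 16:00, same day
→ 2022-01-24 16:00 JXX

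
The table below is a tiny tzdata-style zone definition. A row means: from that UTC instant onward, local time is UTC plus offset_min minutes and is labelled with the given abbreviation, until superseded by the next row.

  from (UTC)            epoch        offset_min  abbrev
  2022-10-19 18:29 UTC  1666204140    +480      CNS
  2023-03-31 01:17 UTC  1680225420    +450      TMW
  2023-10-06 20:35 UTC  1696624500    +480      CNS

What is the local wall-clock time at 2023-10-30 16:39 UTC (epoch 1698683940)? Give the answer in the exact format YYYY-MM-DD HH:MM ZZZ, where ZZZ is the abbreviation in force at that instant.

Query: 2023-10-30 16:39 UTC
Rule 3/3 (CNS, +08:00): 2023-10-06 20:35 UTC ≤ query < +∞
16·60 + 39 + 480 = 1479 min
1479 = 1·1440 + 39; 39 = 0·60 + 39 → 00:39, 2023-10-30 + 1 day = 2023-10-31
→ 2023-10-31 00:39 CNS

2023-10-31 00:39 CNS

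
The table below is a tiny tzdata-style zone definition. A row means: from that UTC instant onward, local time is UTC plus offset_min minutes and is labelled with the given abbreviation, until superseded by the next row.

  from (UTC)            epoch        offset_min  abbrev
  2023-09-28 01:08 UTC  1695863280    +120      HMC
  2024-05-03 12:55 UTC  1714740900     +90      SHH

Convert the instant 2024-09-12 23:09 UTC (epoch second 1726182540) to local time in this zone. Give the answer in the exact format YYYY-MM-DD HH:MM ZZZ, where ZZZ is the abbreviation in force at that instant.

2024-09-13 00:39 SHH

Query: 2024-09-12 23:09 UTC
Rule 2/2 (SHH, +01:30): 2024-05-03 12:55 UTC ≤ query < +∞
23·60 + 9 + 90 = 1479 min
1479 = 1·1440 + 39; 39 = 0·60 + 39 → 00:39, 2024-09-12 + 1 day = 2024-09-13
→ 2024-09-13 00:39 SHH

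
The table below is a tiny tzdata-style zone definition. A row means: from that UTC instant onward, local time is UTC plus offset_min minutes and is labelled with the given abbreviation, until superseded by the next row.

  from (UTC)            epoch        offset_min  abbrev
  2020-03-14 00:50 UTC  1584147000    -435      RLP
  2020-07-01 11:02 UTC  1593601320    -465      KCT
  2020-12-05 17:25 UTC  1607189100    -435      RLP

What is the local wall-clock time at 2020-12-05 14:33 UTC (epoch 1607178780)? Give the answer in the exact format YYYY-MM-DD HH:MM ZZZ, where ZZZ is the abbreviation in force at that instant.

2020-12-05 06:48 KCT

Query: 2020-12-05 14:33 UTC
Rule 2/3 (KCT, -07:45): 2020-07-01 11:02 UTC ≤ query < 2020-12-05 17:25 UTC
14·60 + 33 - 465 = 408 min
408 = 0·1440 + 408; 408 = 6·60 + 48 → 06:48, same day
→ 2020-12-05 06:48 KCT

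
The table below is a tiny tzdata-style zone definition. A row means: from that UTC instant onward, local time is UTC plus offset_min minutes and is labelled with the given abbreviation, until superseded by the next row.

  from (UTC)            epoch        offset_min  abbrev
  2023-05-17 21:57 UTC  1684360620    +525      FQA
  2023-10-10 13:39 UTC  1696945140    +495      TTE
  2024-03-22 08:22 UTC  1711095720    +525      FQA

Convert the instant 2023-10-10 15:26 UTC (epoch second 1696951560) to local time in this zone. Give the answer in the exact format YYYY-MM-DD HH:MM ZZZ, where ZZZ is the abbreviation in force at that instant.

Query: 2023-10-10 15:26 UTC
Rule 2/3 (TTE, +08:15): 2023-10-10 13:39 UTC ≤ query < 2024-03-22 08:22 UTC
15·60 + 26 + 495 = 1421 min
1421 = 0·1440 + 1421; 1421 = 23·60 + 41 → 23:41, same day
→ 2023-10-10 23:41 TTE

2023-10-10 23:41 TTE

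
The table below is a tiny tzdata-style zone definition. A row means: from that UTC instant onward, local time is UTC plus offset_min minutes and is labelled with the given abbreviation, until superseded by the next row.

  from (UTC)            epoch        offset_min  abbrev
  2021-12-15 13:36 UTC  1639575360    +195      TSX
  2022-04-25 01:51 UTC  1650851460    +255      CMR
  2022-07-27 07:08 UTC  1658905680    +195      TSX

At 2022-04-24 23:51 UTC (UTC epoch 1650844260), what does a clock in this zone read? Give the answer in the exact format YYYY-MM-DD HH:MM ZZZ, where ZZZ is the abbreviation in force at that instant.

Query: 2022-04-24 23:51 UTC
Rule 1/3 (TSX, +03:15): 2021-12-15 13:36 UTC ≤ query < 2022-04-25 01:51 UTC
23·60 + 51 + 195 = 1626 min
1626 = 1·1440 + 186; 186 = 3·60 + 6 → 03:06, 2022-04-24 + 1 day = 2022-04-25
→ 2022-04-25 03:06 TSX

2022-04-25 03:06 TSX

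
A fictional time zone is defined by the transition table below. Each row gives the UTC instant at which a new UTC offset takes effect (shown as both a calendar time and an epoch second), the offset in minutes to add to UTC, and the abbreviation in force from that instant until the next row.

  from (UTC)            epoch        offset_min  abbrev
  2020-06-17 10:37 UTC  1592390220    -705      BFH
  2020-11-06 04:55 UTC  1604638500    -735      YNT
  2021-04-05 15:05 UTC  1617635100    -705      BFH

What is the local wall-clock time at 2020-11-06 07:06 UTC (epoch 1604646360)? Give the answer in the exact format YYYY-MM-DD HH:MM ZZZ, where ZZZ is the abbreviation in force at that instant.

Query: 2020-11-06 07:06 UTC
Rule 2/3 (YNT, -12:15): 2020-11-06 04:55 UTC ≤ query < 2021-04-05 15:05 UTC
7·60 + 6 - 735 = -309 min
-309 = -1·1440 + 1131; 1131 = 18·60 + 51 → 18:51, 2020-11-06 - 1 day = 2020-11-05
→ 2020-11-05 18:51 YNT

2020-11-05 18:51 YNT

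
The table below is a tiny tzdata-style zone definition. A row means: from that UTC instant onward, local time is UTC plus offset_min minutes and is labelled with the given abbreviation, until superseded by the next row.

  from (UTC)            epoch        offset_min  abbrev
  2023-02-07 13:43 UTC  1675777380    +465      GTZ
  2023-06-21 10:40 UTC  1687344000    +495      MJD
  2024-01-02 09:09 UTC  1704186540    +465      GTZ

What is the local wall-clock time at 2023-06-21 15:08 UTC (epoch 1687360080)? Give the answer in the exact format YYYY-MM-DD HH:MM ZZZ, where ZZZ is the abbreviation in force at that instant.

2023-06-21 23:23 MJD

Query: 2023-06-21 15:08 UTC
Rule 2/3 (MJD, +08:15): 2023-06-21 10:40 UTC ≤ query < 2024-01-02 09:09 UTC
15·60 + 8 + 495 = 1403 min
1403 = 0·1440 + 1403; 1403 = 23·60 + 23 → 23:23, same day
→ 2023-06-21 23:23 MJD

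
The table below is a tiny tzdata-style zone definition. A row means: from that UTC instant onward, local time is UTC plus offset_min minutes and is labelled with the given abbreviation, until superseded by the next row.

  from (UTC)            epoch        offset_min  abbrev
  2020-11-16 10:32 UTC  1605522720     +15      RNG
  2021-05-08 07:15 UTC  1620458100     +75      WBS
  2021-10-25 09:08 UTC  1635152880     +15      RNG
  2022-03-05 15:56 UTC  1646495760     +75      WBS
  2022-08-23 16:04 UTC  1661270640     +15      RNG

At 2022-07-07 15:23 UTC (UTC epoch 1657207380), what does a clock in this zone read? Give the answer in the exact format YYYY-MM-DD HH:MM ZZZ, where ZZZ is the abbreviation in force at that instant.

2022-07-07 16:38 WBS

Query: 2022-07-07 15:23 UTC
Rule 4/5 (WBS, +01:15): 2022-03-05 15:56 UTC ≤ query < 2022-08-23 16:04 UTC
15·60 + 23 + 75 = 998 min
998 = 0·1440 + 998; 998 = 16·60 + 38 → 16:38, same day
→ 2022-07-07 16:38 WBS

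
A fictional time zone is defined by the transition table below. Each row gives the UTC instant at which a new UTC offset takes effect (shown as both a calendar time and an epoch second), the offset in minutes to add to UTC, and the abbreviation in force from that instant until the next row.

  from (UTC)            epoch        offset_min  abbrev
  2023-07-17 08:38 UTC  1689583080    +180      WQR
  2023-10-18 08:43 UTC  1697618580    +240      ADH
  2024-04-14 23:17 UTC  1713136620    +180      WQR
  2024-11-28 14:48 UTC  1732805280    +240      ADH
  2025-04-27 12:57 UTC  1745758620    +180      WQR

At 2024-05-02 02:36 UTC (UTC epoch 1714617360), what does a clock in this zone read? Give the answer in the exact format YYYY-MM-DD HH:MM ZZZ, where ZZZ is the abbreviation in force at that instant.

2024-05-02 05:36 WQR

Query: 2024-05-02 02:36 UTC
Rule 3/5 (WQR, +03:00): 2024-04-14 23:17 UTC ≤ query < 2024-11-28 14:48 UTC
2·60 + 36 + 180 = 336 min
336 = 0·1440 + 336; 336 = 5·60 + 36 → 05:36, same day
→ 2024-05-02 05:36 WQR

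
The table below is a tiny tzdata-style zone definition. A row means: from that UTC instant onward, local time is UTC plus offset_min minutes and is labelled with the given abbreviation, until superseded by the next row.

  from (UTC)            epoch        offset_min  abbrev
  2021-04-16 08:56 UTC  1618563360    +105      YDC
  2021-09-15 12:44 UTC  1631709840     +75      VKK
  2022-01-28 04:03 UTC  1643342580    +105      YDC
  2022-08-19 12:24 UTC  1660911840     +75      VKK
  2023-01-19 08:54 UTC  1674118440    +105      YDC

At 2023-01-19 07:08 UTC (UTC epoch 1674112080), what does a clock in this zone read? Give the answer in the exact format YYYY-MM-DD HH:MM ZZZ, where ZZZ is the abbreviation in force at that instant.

Query: 2023-01-19 07:08 UTC
Rule 4/5 (VKK, +01:15): 2022-08-19 12:24 UTC ≤ query < 2023-01-19 08:54 UTC
7·60 + 8 + 75 = 503 min
503 = 0·1440 + 503; 503 = 8·60 + 23 → 08:23, same day
→ 2023-01-19 08:23 VKK

2023-01-19 08:23 VKK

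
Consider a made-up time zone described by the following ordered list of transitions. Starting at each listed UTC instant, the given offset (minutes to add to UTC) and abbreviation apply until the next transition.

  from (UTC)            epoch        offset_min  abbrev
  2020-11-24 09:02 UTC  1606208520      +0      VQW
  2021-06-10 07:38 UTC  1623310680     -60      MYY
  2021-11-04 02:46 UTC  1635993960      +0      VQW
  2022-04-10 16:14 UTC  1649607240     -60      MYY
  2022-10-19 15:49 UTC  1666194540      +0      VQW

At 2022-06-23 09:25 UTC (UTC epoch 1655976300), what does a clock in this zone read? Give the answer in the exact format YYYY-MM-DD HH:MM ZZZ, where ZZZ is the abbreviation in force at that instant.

2022-06-23 08:25 MYY

Query: 2022-06-23 09:25 UTC
Rule 4/5 (MYY, -01:00): 2022-04-10 16:14 UTC ≤ query < 2022-10-19 15:49 UTC
9·60 + 25 - 60 = 505 min
505 = 0·1440 + 505; 505 = 8·60 + 25 → 08:25, same day
→ 2022-06-23 08:25 MYY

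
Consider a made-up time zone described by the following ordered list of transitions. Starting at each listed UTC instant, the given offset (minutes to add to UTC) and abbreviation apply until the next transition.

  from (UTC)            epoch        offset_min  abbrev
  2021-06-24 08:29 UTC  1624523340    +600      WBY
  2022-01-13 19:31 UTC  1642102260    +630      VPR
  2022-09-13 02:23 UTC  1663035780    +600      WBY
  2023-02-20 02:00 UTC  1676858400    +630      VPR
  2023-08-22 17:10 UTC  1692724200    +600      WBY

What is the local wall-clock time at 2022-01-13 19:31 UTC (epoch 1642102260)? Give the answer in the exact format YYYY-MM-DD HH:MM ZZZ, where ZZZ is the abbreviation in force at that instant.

2022-01-14 06:01 VPR

Query: 2022-01-13 19:31 UTC
Rule 2/5 (VPR, +10:30): 2022-01-13 19:31 UTC ≤ query < 2022-09-13 02:23 UTC
19·60 + 31 + 630 = 1801 min
1801 = 1·1440 + 361; 361 = 6·60 + 1 → 06:01, 2022-01-13 + 1 day = 2022-01-14
→ 2022-01-14 06:01 VPR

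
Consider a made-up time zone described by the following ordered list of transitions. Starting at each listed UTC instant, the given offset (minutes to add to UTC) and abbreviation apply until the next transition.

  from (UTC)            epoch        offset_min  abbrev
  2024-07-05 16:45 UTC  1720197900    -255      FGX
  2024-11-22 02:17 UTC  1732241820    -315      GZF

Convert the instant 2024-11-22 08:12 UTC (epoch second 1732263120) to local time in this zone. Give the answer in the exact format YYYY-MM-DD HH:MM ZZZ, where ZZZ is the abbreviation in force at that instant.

2024-11-22 02:57 GZF

Query: 2024-11-22 08:12 UTC
Rule 2/2 (GZF, -05:15): 2024-11-22 02:17 UTC ≤ query < +∞
8·60 + 12 - 315 = 177 min
177 = 0·1440 + 177; 177 = 2·60 + 57 → 02:57, same day
→ 2024-11-22 02:57 GZF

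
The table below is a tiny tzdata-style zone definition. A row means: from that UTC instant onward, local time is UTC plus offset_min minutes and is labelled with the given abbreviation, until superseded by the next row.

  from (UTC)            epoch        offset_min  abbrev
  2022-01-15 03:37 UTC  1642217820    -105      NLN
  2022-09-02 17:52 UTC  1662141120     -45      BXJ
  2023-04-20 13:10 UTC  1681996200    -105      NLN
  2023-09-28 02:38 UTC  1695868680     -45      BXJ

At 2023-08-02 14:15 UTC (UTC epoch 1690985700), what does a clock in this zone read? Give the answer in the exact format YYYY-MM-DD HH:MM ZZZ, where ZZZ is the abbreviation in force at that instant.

Query: 2023-08-02 14:15 UTC
Rule 3/4 (NLN, -01:45): 2023-04-20 13:10 UTC ≤ query < 2023-09-28 02:38 UTC
14·60 + 15 - 105 = 750 min
750 = 0·1440 + 750; 750 = 12·60 + 30 → 12:30, same day
→ 2023-08-02 12:30 NLN

2023-08-02 12:30 NLN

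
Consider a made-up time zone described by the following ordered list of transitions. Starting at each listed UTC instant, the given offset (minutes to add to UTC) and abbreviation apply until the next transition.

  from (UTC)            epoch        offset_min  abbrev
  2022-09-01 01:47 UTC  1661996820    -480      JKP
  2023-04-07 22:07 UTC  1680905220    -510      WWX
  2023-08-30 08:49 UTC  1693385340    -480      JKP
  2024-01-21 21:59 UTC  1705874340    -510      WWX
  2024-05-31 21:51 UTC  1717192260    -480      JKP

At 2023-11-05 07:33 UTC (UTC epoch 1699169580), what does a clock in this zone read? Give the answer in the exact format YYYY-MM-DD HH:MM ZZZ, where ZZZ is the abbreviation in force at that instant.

2023-11-04 23:33 JKP

Query: 2023-11-05 07:33 UTC
Rule 3/5 (JKP, -08:00): 2023-08-30 08:49 UTC ≤ query < 2024-01-21 21:59 UTC
7·60 + 33 - 480 = -27 min
-27 = -1·1440 + 1413; 1413 = 23·60 + 33 → 23:33, 2023-11-05 - 1 day = 2023-11-04
→ 2023-11-04 23:33 JKP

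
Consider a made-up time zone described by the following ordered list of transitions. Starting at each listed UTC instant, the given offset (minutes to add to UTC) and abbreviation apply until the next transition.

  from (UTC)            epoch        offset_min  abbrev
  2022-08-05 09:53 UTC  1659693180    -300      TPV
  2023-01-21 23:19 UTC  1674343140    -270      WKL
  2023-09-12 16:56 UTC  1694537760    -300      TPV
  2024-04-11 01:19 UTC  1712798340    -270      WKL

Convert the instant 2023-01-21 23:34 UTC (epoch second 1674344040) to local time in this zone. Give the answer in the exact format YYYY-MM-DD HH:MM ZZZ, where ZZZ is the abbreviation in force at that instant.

Query: 2023-01-21 23:34 UTC
Rule 2/4 (WKL, -04:30): 2023-01-21 23:19 UTC ≤ query < 2023-09-12 16:56 UTC
23·60 + 34 - 270 = 1144 min
1144 = 0·1440 + 1144; 1144 = 19·60 + 4 → 19:04, same day
→ 2023-01-21 19:04 WKL

2023-01-21 19:04 WKL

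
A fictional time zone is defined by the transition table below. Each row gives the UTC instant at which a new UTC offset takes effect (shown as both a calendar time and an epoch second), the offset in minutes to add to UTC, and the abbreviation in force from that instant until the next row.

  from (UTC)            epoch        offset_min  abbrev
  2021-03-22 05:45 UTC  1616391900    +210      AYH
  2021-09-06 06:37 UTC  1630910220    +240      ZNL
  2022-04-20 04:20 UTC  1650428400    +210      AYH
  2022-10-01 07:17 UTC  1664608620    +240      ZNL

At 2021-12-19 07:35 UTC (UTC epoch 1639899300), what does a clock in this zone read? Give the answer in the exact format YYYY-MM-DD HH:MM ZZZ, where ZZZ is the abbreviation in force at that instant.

Query: 2021-12-19 07:35 UTC
Rule 2/4 (ZNL, +04:00): 2021-09-06 06:37 UTC ≤ query < 2022-04-20 04:20 UTC
7·60 + 35 + 240 = 695 min
695 = 0·1440 + 695; 695 = 11·60 + 35 → 11:35, same day
→ 2021-12-19 11:35 ZNL

2021-12-19 11:35 ZNL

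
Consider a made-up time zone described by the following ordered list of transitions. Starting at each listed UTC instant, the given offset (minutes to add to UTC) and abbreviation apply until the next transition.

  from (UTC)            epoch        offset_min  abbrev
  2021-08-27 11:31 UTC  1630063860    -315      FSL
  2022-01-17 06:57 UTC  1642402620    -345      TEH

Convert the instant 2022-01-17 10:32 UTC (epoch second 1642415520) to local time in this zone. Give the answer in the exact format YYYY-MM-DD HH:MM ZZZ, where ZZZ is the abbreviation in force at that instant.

2022-01-17 04:47 TEH

Query: 2022-01-17 10:32 UTC
Rule 2/2 (TEH, -05:45): 2022-01-17 06:57 UTC ≤ query < +∞
10·60 + 32 - 345 = 287 min
287 = 0·1440 + 287; 287 = 4·60 + 47 → 04:47, same day
→ 2022-01-17 04:47 TEH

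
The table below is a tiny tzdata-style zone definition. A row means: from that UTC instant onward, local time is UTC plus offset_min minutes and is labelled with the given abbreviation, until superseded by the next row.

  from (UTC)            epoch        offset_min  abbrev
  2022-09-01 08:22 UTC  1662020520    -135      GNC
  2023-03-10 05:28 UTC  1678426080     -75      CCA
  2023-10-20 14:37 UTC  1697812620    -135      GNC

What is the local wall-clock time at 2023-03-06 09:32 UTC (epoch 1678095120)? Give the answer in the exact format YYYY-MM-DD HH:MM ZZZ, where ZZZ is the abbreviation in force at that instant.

Query: 2023-03-06 09:32 UTC
Rule 1/3 (GNC, -02:15): 2022-09-01 08:22 UTC ≤ query < 2023-03-10 05:28 UTC
9·60 + 32 - 135 = 437 min
437 = 0·1440 + 437; 437 = 7·60 + 17 → 07:17, same day
→ 2023-03-06 07:17 GNC

2023-03-06 07:17 GNC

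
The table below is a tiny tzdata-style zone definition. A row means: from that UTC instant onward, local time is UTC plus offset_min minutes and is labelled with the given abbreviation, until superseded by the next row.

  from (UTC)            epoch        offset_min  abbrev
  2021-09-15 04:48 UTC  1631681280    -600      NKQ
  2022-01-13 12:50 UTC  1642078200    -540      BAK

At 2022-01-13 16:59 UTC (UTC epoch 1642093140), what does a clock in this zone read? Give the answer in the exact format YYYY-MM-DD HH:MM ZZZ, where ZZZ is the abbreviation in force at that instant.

2022-01-13 07:59 BAK

Query: 2022-01-13 16:59 UTC
Rule 2/2 (BAK, -09:00): 2022-01-13 12:50 UTC ≤ query < +∞
16·60 + 59 - 540 = 479 min
479 = 0·1440 + 479; 479 = 7·60 + 59 → 07:59, same day
→ 2022-01-13 07:59 BAK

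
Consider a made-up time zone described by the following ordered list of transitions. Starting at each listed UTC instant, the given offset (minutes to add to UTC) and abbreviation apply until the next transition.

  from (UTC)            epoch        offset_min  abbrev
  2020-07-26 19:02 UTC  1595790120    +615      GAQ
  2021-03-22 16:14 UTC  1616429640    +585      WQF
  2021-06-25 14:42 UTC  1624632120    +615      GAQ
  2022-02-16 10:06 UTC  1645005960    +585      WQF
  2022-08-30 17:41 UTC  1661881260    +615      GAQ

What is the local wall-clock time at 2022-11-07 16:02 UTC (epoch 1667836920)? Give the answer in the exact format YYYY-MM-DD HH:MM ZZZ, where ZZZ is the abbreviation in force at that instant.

Query: 2022-11-07 16:02 UTC
Rule 5/5 (GAQ, +10:15): 2022-08-30 17:41 UTC ≤ query < +∞
16·60 + 2 + 615 = 1577 min
1577 = 1·1440 + 137; 137 = 2·60 + 17 → 02:17, 2022-11-07 + 1 day = 2022-11-08
→ 2022-11-08 02:17 GAQ

2022-11-08 02:17 GAQ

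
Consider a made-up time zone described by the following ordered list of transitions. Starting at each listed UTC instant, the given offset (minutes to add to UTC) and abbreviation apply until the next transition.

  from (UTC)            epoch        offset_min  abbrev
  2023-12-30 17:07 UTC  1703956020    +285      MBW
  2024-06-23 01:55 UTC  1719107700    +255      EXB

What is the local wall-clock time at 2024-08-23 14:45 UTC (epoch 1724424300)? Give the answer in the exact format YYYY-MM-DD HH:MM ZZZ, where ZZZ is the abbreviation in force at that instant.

Query: 2024-08-23 14:45 UTC
Rule 2/2 (EXB, +04:15): 2024-06-23 01:55 UTC ≤ query < +∞
14·60 + 45 + 255 = 1140 min
1140 = 0·1440 + 1140; 1140 = 19·60 + 0 → 19:00, same day
→ 2024-08-23 19:00 EXB

2024-08-23 19:00 EXB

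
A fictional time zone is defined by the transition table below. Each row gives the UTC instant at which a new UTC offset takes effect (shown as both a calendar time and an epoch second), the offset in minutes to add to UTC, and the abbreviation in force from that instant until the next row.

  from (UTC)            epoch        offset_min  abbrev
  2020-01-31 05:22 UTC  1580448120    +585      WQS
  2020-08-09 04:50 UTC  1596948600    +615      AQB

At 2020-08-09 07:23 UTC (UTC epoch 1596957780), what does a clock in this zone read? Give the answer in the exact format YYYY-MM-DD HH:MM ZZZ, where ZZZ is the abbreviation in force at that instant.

Query: 2020-08-09 07:23 UTC
Rule 2/2 (AQB, +10:15): 2020-08-09 04:50 UTC ≤ query < +∞
7·60 + 23 + 615 = 1058 min
1058 = 0·1440 + 1058; 1058 = 17·60 + 38 → 17:38, same day
→ 2020-08-09 17:38 AQB

2020-08-09 17:38 AQB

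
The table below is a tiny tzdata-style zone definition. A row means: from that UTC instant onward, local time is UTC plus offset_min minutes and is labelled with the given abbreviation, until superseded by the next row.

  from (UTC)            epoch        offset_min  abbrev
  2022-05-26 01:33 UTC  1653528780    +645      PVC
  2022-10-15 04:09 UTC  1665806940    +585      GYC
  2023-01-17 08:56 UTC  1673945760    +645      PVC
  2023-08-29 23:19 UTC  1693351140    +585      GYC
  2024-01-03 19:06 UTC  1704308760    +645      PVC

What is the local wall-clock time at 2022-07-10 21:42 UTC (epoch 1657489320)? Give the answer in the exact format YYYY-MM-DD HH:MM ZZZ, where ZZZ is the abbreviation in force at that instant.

2022-07-11 08:27 PVC

Query: 2022-07-10 21:42 UTC
Rule 1/5 (PVC, +10:45): 2022-05-26 01:33 UTC ≤ query < 2022-10-15 04:09 UTC
21·60 + 42 + 645 = 1947 min
1947 = 1·1440 + 507; 507 = 8·60 + 27 → 08:27, 2022-07-10 + 1 day = 2022-07-11
→ 2022-07-11 08:27 PVC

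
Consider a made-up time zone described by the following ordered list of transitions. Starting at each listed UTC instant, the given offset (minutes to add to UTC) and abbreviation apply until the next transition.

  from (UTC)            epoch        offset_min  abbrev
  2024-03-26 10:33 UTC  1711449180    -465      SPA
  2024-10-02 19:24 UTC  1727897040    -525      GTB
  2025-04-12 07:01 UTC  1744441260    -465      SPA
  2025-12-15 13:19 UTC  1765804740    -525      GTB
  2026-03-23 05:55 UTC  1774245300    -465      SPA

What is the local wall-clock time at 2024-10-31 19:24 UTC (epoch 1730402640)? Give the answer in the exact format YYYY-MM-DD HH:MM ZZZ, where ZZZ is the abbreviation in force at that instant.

Query: 2024-10-31 19:24 UTC
Rule 2/5 (GTB, -08:45): 2024-10-02 19:24 UTC ≤ query < 2025-04-12 07:01 UTC
19·60 + 24 - 525 = 639 min
639 = 0·1440 + 639; 639 = 10·60 + 39 → 10:39, same day
→ 2024-10-31 10:39 GTB

2024-10-31 10:39 GTB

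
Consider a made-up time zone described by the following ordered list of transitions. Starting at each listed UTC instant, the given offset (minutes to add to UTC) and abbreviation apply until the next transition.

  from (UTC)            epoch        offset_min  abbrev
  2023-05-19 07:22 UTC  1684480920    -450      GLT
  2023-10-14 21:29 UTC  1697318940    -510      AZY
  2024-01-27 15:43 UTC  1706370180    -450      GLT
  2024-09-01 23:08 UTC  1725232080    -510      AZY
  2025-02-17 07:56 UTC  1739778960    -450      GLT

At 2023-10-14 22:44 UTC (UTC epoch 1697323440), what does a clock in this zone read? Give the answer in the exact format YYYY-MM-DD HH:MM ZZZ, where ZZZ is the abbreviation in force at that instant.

Query: 2023-10-14 22:44 UTC
Rule 2/5 (AZY, -08:30): 2023-10-14 21:29 UTC ≤ query < 2024-01-27 15:43 UTC
22·60 + 44 - 510 = 854 min
854 = 0·1440 + 854; 854 = 14·60 + 14 → 14:14, same day
→ 2023-10-14 14:14 AZY

2023-10-14 14:14 AZY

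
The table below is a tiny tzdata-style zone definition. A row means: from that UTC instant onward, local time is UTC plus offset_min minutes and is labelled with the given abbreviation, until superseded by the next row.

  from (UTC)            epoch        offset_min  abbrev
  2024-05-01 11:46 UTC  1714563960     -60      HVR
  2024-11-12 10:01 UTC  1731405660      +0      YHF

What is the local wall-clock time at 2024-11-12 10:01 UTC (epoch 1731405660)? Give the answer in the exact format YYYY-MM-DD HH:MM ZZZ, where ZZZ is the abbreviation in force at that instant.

2024-11-12 10:01 YHF

Query: 2024-11-12 10:01 UTC
Rule 2/2 (YHF, +00:00): 2024-11-12 10:01 UTC ≤ query < +∞
10·60 + 1 + 0 = 601 min
601 = 0·1440 + 601; 601 = 10·60 + 1 → 10:01, same day
→ 2024-11-12 10:01 YHF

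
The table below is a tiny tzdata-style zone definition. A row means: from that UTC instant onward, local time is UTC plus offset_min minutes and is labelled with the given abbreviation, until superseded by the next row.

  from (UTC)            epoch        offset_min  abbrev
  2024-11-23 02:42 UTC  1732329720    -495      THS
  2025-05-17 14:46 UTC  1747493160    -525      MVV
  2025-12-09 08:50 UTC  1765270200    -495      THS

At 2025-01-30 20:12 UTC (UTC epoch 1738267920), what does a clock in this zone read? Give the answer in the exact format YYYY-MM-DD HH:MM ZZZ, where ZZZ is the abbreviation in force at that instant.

Query: 2025-01-30 20:12 UTC
Rule 1/3 (THS, -08:15): 2024-11-23 02:42 UTC ≤ query < 2025-05-17 14:46 UTC
20·60 + 12 - 495 = 717 min
717 = 0·1440 + 717; 717 = 11·60 + 57 → 11:57, same day
→ 2025-01-30 11:57 THS

2025-01-30 11:57 THS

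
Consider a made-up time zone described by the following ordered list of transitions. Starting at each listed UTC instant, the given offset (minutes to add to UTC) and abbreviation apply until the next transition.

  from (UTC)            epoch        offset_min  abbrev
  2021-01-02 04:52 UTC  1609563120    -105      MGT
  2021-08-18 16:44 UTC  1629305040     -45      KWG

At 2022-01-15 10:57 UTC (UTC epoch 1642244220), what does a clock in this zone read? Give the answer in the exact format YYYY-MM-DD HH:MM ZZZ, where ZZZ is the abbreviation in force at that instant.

2022-01-15 10:12 KWG

Query: 2022-01-15 10:57 UTC
Rule 2/2 (KWG, -00:45): 2021-08-18 16:44 UTC ≤ query < +∞
10·60 + 57 - 45 = 612 min
612 = 0·1440 + 612; 612 = 10·60 + 12 → 10:12, same day
→ 2022-01-15 10:12 KWG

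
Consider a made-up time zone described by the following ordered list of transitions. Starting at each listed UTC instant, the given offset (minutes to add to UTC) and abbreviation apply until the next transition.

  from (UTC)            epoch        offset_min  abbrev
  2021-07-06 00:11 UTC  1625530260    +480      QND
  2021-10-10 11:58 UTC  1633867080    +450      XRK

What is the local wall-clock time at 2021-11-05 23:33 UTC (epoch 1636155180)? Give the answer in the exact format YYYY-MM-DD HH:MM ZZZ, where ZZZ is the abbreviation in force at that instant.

2021-11-06 07:03 XRK

Query: 2021-11-05 23:33 UTC
Rule 2/2 (XRK, +07:30): 2021-10-10 11:58 UTC ≤ query < +∞
23·60 + 33 + 450 = 1863 min
1863 = 1·1440 + 423; 423 = 7·60 + 3 → 07:03, 2021-11-05 + 1 day = 2021-11-06
→ 2021-11-06 07:03 XRK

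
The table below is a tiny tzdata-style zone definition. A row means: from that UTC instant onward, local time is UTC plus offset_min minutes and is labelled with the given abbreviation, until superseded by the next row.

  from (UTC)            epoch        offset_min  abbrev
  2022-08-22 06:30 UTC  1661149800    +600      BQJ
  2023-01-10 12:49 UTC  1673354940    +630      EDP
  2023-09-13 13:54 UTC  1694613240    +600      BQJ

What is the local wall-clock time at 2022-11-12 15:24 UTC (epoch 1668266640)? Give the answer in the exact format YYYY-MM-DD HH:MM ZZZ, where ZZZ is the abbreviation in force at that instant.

Query: 2022-11-12 15:24 UTC
Rule 1/3 (BQJ, +10:00): 2022-08-22 06:30 UTC ≤ query < 2023-01-10 12:49 UTC
15·60 + 24 + 600 = 1524 min
1524 = 1·1440 + 84; 84 = 1·60 + 24 → 01:24, 2022-11-12 + 1 day = 2022-11-13
→ 2022-11-13 01:24 BQJ

2022-11-13 01:24 BQJ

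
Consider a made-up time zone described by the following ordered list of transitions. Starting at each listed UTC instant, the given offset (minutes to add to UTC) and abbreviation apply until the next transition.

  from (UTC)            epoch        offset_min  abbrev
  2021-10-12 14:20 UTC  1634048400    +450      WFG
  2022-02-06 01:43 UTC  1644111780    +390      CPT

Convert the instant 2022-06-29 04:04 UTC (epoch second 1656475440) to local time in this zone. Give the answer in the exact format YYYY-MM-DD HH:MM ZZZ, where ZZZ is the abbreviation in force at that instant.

Query: 2022-06-29 04:04 UTC
Rule 2/2 (CPT, +06:30): 2022-02-06 01:43 UTC ≤ query < +∞
4·60 + 4 + 390 = 634 min
634 = 0·1440 + 634; 634 = 10·60 + 34 → 10:34, same day
→ 2022-06-29 10:34 CPT

2022-06-29 10:34 CPT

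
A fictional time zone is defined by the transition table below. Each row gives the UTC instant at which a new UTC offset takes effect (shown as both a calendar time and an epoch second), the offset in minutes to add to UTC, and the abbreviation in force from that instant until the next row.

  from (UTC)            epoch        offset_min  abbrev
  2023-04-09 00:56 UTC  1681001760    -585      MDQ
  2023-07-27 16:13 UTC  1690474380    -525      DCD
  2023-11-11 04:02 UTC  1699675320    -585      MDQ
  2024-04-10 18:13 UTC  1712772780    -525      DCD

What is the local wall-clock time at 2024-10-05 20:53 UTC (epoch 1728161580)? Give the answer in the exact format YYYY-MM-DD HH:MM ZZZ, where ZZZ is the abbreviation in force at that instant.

Query: 2024-10-05 20:53 UTC
Rule 4/4 (DCD, -08:45): 2024-04-10 18:13 UTC ≤ query < +∞
20·60 + 53 - 525 = 728 min
728 = 0·1440 + 728; 728 = 12·60 + 8 → 12:08, same day
→ 2024-10-05 12:08 DCD

2024-10-05 12:08 DCD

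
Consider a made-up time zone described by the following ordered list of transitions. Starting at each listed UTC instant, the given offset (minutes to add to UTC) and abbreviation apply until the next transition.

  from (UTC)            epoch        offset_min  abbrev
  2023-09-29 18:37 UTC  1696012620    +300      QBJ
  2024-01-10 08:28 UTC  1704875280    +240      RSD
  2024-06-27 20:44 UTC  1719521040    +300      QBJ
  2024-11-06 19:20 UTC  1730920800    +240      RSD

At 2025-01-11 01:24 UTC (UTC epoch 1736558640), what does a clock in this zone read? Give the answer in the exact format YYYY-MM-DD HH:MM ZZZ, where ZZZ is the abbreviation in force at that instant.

Query: 2025-01-11 01:24 UTC
Rule 4/4 (RSD, +04:00): 2024-11-06 19:20 UTC ≤ query < +∞
1·60 + 24 + 240 = 324 min
324 = 0·1440 + 324; 324 = 5·60 + 24 → 05:24, same day
→ 2025-01-11 05:24 RSD

2025-01-11 05:24 RSD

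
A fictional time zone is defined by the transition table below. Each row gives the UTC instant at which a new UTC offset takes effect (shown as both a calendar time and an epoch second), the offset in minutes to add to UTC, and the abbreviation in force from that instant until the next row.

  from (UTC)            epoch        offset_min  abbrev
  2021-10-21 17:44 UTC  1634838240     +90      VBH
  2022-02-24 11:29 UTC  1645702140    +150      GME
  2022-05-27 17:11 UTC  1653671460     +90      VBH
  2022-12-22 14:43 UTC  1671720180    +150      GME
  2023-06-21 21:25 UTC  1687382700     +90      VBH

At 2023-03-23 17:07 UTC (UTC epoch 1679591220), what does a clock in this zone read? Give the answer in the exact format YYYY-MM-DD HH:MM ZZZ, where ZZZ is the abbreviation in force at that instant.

2023-03-23 19:37 GME

Query: 2023-03-23 17:07 UTC
Rule 4/5 (GME, +02:30): 2022-12-22 14:43 UTC ≤ query < 2023-06-21 21:25 UTC
17·60 + 7 + 150 = 1177 min
1177 = 0·1440 + 1177; 1177 = 19·60 + 37 → 19:37, same day
→ 2023-03-23 19:37 GME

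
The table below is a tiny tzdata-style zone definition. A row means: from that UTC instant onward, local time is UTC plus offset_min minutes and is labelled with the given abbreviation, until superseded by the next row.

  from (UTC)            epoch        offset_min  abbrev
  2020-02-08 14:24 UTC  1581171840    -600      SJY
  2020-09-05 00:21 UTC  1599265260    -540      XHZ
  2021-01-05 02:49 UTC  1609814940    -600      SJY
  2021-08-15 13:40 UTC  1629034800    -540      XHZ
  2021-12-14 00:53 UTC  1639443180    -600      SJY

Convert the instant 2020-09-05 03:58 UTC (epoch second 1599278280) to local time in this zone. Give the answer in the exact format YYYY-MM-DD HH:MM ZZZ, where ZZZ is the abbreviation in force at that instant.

Query: 2020-09-05 03:58 UTC
Rule 2/5 (XHZ, -09:00): 2020-09-05 00:21 UTC ≤ query < 2021-01-05 02:49 UTC
3·60 + 58 - 540 = -302 min
-302 = -1·1440 + 1138; 1138 = 18·60 + 58 → 18:58, 2020-09-05 - 1 day = 2020-09-04
→ 2020-09-04 18:58 XHZ

2020-09-04 18:58 XHZ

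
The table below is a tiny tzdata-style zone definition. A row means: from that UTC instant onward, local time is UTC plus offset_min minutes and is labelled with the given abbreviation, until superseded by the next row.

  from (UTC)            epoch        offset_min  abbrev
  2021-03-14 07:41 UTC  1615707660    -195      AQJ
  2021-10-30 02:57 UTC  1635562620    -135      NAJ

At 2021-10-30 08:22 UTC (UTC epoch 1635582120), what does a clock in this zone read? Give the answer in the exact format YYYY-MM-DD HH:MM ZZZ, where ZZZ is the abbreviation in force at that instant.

Query: 2021-10-30 08:22 UTC
Rule 2/2 (NAJ, -02:15): 2021-10-30 02:57 UTC ≤ query < +∞
8·60 + 22 - 135 = 367 min
367 = 0·1440 + 367; 367 = 6·60 + 7 → 06:07, same day
→ 2021-10-30 06:07 NAJ

2021-10-30 06:07 NAJ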